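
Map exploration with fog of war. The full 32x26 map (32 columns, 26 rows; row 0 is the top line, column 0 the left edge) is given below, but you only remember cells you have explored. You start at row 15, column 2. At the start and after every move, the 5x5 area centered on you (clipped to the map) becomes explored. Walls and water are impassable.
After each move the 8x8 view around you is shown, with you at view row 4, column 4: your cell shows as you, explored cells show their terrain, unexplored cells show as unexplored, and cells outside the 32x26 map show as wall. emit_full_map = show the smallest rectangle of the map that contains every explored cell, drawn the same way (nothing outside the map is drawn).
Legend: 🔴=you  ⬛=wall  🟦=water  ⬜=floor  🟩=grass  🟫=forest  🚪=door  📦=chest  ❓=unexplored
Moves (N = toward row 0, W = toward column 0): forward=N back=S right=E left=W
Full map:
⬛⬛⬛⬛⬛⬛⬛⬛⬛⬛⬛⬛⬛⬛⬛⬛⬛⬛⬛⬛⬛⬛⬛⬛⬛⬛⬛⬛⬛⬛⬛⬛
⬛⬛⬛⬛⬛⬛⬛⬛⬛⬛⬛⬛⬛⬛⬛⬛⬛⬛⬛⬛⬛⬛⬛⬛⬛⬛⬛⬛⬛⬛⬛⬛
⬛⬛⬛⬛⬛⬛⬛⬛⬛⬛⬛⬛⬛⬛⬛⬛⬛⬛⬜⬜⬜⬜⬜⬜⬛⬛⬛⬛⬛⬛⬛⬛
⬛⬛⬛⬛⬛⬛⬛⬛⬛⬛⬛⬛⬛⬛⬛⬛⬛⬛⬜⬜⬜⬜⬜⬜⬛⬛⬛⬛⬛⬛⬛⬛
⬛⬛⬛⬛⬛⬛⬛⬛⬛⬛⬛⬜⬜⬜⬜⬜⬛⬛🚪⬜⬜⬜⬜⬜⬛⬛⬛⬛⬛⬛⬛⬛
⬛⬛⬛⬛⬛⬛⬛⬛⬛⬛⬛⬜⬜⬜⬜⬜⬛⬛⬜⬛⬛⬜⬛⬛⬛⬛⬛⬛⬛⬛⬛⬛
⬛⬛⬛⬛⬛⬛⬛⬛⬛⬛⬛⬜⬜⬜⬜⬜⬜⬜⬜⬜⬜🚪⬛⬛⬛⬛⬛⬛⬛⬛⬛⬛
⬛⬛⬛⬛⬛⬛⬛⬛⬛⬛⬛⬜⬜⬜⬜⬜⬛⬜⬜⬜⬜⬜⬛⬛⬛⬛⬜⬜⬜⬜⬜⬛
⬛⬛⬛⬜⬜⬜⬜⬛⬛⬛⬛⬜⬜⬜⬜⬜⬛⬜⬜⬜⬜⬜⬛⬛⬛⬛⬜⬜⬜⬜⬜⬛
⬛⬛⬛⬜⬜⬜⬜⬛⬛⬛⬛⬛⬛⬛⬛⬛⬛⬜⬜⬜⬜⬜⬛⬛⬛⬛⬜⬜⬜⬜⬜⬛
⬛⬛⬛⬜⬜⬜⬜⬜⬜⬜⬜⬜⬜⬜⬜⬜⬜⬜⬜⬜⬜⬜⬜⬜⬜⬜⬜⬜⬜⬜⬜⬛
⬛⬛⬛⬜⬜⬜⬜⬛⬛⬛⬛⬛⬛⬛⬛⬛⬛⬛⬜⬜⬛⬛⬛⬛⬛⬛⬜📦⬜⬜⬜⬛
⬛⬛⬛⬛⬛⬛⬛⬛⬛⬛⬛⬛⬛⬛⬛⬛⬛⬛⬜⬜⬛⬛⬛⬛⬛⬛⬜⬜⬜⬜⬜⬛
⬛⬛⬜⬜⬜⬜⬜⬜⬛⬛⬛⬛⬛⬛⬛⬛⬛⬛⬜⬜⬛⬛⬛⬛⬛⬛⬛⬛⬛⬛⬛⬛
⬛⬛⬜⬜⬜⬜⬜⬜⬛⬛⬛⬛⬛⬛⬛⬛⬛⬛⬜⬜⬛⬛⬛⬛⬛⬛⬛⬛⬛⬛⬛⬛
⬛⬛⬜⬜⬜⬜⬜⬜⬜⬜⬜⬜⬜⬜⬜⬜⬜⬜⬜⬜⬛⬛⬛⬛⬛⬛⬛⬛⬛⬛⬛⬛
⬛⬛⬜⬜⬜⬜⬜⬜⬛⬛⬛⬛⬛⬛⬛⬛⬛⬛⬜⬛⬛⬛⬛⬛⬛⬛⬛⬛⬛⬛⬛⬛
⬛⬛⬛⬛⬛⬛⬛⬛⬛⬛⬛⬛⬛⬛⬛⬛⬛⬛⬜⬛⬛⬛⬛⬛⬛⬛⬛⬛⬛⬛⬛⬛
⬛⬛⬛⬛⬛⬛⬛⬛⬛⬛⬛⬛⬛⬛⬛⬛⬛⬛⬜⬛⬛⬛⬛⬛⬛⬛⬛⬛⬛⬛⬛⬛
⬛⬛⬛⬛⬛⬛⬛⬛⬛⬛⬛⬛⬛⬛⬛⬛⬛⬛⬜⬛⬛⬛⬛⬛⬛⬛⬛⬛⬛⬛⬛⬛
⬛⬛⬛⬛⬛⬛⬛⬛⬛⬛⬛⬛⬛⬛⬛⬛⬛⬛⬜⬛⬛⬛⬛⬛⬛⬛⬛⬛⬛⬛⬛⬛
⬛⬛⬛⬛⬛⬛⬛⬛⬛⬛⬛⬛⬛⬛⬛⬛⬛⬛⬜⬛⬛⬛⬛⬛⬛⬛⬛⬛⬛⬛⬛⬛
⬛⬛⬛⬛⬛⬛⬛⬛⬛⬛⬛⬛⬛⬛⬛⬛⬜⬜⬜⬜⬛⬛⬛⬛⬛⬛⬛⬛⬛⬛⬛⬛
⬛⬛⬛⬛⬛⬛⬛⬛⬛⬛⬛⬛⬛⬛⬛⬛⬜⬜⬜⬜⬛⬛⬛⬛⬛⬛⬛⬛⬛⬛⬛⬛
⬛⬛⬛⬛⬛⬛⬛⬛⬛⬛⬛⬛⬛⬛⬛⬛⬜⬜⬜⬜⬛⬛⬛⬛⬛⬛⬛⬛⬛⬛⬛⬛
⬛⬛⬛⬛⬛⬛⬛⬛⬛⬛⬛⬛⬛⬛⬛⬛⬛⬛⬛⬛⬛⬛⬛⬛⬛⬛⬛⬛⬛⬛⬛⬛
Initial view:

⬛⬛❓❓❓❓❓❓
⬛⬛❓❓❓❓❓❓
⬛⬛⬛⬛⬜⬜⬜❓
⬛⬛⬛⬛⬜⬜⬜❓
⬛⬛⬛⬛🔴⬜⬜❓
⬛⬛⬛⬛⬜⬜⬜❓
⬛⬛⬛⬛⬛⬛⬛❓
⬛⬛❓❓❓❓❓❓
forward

⬛⬛❓❓❓❓❓❓
⬛⬛❓❓❓❓❓❓
⬛⬛⬛⬛⬛⬛⬛❓
⬛⬛⬛⬛⬜⬜⬜❓
⬛⬛⬛⬛🔴⬜⬜❓
⬛⬛⬛⬛⬜⬜⬜❓
⬛⬛⬛⬛⬜⬜⬜❓
⬛⬛⬛⬛⬛⬛⬛❓

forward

⬛⬛❓❓❓❓❓❓
⬛⬛❓❓❓❓❓❓
⬛⬛⬛⬛⬛⬜⬜❓
⬛⬛⬛⬛⬛⬛⬛❓
⬛⬛⬛⬛🔴⬜⬜❓
⬛⬛⬛⬛⬜⬜⬜❓
⬛⬛⬛⬛⬜⬜⬜❓
⬛⬛⬛⬛⬜⬜⬜❓

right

⬛❓❓❓❓❓❓❓
⬛❓❓❓❓❓❓❓
⬛⬛⬛⬛⬜⬜⬜❓
⬛⬛⬛⬛⬛⬛⬛❓
⬛⬛⬛⬜🔴⬜⬜❓
⬛⬛⬛⬜⬜⬜⬜❓
⬛⬛⬛⬜⬜⬜⬜❓
⬛⬛⬛⬜⬜⬜❓❓

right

❓❓❓❓❓❓❓❓
❓❓❓❓❓❓❓❓
⬛⬛⬛⬜⬜⬜⬜❓
⬛⬛⬛⬛⬛⬛⬛❓
⬛⬛⬜⬜🔴⬜⬜❓
⬛⬛⬜⬜⬜⬜⬜❓
⬛⬛⬜⬜⬜⬜⬜❓
⬛⬛⬜⬜⬜❓❓❓

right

❓❓❓❓❓❓❓❓
❓❓❓❓❓❓❓❓
⬛⬛⬜⬜⬜⬜⬛❓
⬛⬛⬛⬛⬛⬛⬛❓
⬛⬜⬜⬜🔴⬜⬜❓
⬛⬜⬜⬜⬜⬜⬜❓
⬛⬜⬜⬜⬜⬜⬜❓
⬛⬜⬜⬜❓❓❓❓

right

❓❓❓❓❓❓❓❓
❓❓❓❓❓❓❓❓
⬛⬜⬜⬜⬜⬛⬛❓
⬛⬛⬛⬛⬛⬛⬛❓
⬜⬜⬜⬜🔴⬜⬛❓
⬜⬜⬜⬜⬜⬜⬛❓
⬜⬜⬜⬜⬜⬜⬜❓
⬜⬜⬜❓❓❓❓❓

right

❓❓❓❓❓❓❓❓
❓❓❓❓❓❓❓❓
⬜⬜⬜⬜⬛⬛⬛❓
⬛⬛⬛⬛⬛⬛⬛❓
⬜⬜⬜⬜🔴⬛⬛❓
⬜⬜⬜⬜⬜⬛⬛❓
⬜⬜⬜⬜⬜⬜⬜❓
⬜⬜❓❓❓❓❓❓

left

❓❓❓❓❓❓❓❓
❓❓❓❓❓❓❓❓
⬛⬜⬜⬜⬜⬛⬛⬛
⬛⬛⬛⬛⬛⬛⬛⬛
⬜⬜⬜⬜🔴⬜⬛⬛
⬜⬜⬜⬜⬜⬜⬛⬛
⬜⬜⬜⬜⬜⬜⬜⬜
⬜⬜⬜❓❓❓❓❓

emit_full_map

⬛⬛⬛⬜⬜⬜⬜⬛⬛⬛
⬛⬛⬛⬛⬛⬛⬛⬛⬛⬛
⬛⬛⬜⬜⬜⬜🔴⬜⬛⬛
⬛⬛⬜⬜⬜⬜⬜⬜⬛⬛
⬛⬛⬜⬜⬜⬜⬜⬜⬜⬜
⬛⬛⬜⬜⬜❓❓❓❓❓
⬛⬛⬛⬛⬛❓❓❓❓❓

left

❓❓❓❓❓❓❓❓
❓❓❓❓❓❓❓❓
⬛⬛⬜⬜⬜⬜⬛⬛
⬛⬛⬛⬛⬛⬛⬛⬛
⬛⬜⬜⬜🔴⬜⬜⬛
⬛⬜⬜⬜⬜⬜⬜⬛
⬛⬜⬜⬜⬜⬜⬜⬜
⬛⬜⬜⬜❓❓❓❓

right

❓❓❓❓❓❓❓❓
❓❓❓❓❓❓❓❓
⬛⬜⬜⬜⬜⬛⬛⬛
⬛⬛⬛⬛⬛⬛⬛⬛
⬜⬜⬜⬜🔴⬜⬛⬛
⬜⬜⬜⬜⬜⬜⬛⬛
⬜⬜⬜⬜⬜⬜⬜⬜
⬜⬜⬜❓❓❓❓❓

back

❓❓❓❓❓❓❓❓
⬛⬜⬜⬜⬜⬛⬛⬛
⬛⬛⬛⬛⬛⬛⬛⬛
⬜⬜⬜⬜⬜⬜⬛⬛
⬜⬜⬜⬜🔴⬜⬛⬛
⬜⬜⬜⬜⬜⬜⬜⬜
⬜⬜⬜⬜⬜⬜⬛❓
⬛⬛⬛❓❓❓❓❓

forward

❓❓❓❓❓❓❓❓
❓❓❓❓❓❓❓❓
⬛⬜⬜⬜⬜⬛⬛⬛
⬛⬛⬛⬛⬛⬛⬛⬛
⬜⬜⬜⬜🔴⬜⬛⬛
⬜⬜⬜⬜⬜⬜⬛⬛
⬜⬜⬜⬜⬜⬜⬜⬜
⬜⬜⬜⬜⬜⬜⬛❓

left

❓❓❓❓❓❓❓❓
❓❓❓❓❓❓❓❓
⬛⬛⬜⬜⬜⬜⬛⬛
⬛⬛⬛⬛⬛⬛⬛⬛
⬛⬜⬜⬜🔴⬜⬜⬛
⬛⬜⬜⬜⬜⬜⬜⬛
⬛⬜⬜⬜⬜⬜⬜⬜
⬛⬜⬜⬜⬜⬜⬜⬛

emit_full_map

⬛⬛⬛⬜⬜⬜⬜⬛⬛⬛
⬛⬛⬛⬛⬛⬛⬛⬛⬛⬛
⬛⬛⬜⬜⬜🔴⬜⬜⬛⬛
⬛⬛⬜⬜⬜⬜⬜⬜⬛⬛
⬛⬛⬜⬜⬜⬜⬜⬜⬜⬜
⬛⬛⬜⬜⬜⬜⬜⬜⬛❓
⬛⬛⬛⬛⬛❓❓❓❓❓

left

❓❓❓❓❓❓❓❓
❓❓❓❓❓❓❓❓
⬛⬛⬛⬜⬜⬜⬜⬛
⬛⬛⬛⬛⬛⬛⬛⬛
⬛⬛⬜⬜🔴⬜⬜⬜
⬛⬛⬜⬜⬜⬜⬜⬜
⬛⬛⬜⬜⬜⬜⬜⬜
⬛⬛⬜⬜⬜⬜⬜⬜

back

❓❓❓❓❓❓❓❓
⬛⬛⬛⬜⬜⬜⬜⬛
⬛⬛⬛⬛⬛⬛⬛⬛
⬛⬛⬜⬜⬜⬜⬜⬜
⬛⬛⬜⬜🔴⬜⬜⬜
⬛⬛⬜⬜⬜⬜⬜⬜
⬛⬛⬜⬜⬜⬜⬜⬜
⬛⬛⬛⬛⬛❓❓❓

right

❓❓❓❓❓❓❓❓
⬛⬛⬜⬜⬜⬜⬛⬛
⬛⬛⬛⬛⬛⬛⬛⬛
⬛⬜⬜⬜⬜⬜⬜⬛
⬛⬜⬜⬜🔴⬜⬜⬛
⬛⬜⬜⬜⬜⬜⬜⬜
⬛⬜⬜⬜⬜⬜⬜⬛
⬛⬛⬛⬛❓❓❓❓

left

❓❓❓❓❓❓❓❓
⬛⬛⬛⬜⬜⬜⬜⬛
⬛⬛⬛⬛⬛⬛⬛⬛
⬛⬛⬜⬜⬜⬜⬜⬜
⬛⬛⬜⬜🔴⬜⬜⬜
⬛⬛⬜⬜⬜⬜⬜⬜
⬛⬛⬜⬜⬜⬜⬜⬜
⬛⬛⬛⬛⬛❓❓❓

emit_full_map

⬛⬛⬛⬜⬜⬜⬜⬛⬛⬛
⬛⬛⬛⬛⬛⬛⬛⬛⬛⬛
⬛⬛⬜⬜⬜⬜⬜⬜⬛⬛
⬛⬛⬜⬜🔴⬜⬜⬜⬛⬛
⬛⬛⬜⬜⬜⬜⬜⬜⬜⬜
⬛⬛⬜⬜⬜⬜⬜⬜⬛❓
⬛⬛⬛⬛⬛❓❓❓❓❓

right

❓❓❓❓❓❓❓❓
⬛⬛⬜⬜⬜⬜⬛⬛
⬛⬛⬛⬛⬛⬛⬛⬛
⬛⬜⬜⬜⬜⬜⬜⬛
⬛⬜⬜⬜🔴⬜⬜⬛
⬛⬜⬜⬜⬜⬜⬜⬜
⬛⬜⬜⬜⬜⬜⬜⬛
⬛⬛⬛⬛❓❓❓❓

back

⬛⬛⬜⬜⬜⬜⬛⬛
⬛⬛⬛⬛⬛⬛⬛⬛
⬛⬜⬜⬜⬜⬜⬜⬛
⬛⬜⬜⬜⬜⬜⬜⬛
⬛⬜⬜⬜🔴⬜⬜⬜
⬛⬜⬜⬜⬜⬜⬜⬛
⬛⬛⬛⬛⬛⬛⬛❓
❓❓❓❓❓❓❓❓

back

⬛⬛⬛⬛⬛⬛⬛⬛
⬛⬜⬜⬜⬜⬜⬜⬛
⬛⬜⬜⬜⬜⬜⬜⬛
⬛⬜⬜⬜⬜⬜⬜⬜
⬛⬜⬜⬜🔴⬜⬜⬛
⬛⬛⬛⬛⬛⬛⬛❓
❓❓⬛⬛⬛⬛⬛❓
❓❓❓❓❓❓❓❓

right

⬛⬛⬛⬛⬛⬛⬛⬛
⬜⬜⬜⬜⬜⬜⬛⬛
⬜⬜⬜⬜⬜⬜⬛⬛
⬜⬜⬜⬜⬜⬜⬜⬜
⬜⬜⬜⬜🔴⬜⬛❓
⬛⬛⬛⬛⬛⬛⬛❓
❓⬛⬛⬛⬛⬛⬛❓
❓❓❓❓❓❓❓❓

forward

⬛⬜⬜⬜⬜⬛⬛⬛
⬛⬛⬛⬛⬛⬛⬛⬛
⬜⬜⬜⬜⬜⬜⬛⬛
⬜⬜⬜⬜⬜⬜⬛⬛
⬜⬜⬜⬜🔴⬜⬜⬜
⬜⬜⬜⬜⬜⬜⬛❓
⬛⬛⬛⬛⬛⬛⬛❓
❓⬛⬛⬛⬛⬛⬛❓

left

⬛⬛⬜⬜⬜⬜⬛⬛
⬛⬛⬛⬛⬛⬛⬛⬛
⬛⬜⬜⬜⬜⬜⬜⬛
⬛⬜⬜⬜⬜⬜⬜⬛
⬛⬜⬜⬜🔴⬜⬜⬜
⬛⬜⬜⬜⬜⬜⬜⬛
⬛⬛⬛⬛⬛⬛⬛⬛
❓❓⬛⬛⬛⬛⬛⬛

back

⬛⬛⬛⬛⬛⬛⬛⬛
⬛⬜⬜⬜⬜⬜⬜⬛
⬛⬜⬜⬜⬜⬜⬜⬛
⬛⬜⬜⬜⬜⬜⬜⬜
⬛⬜⬜⬜🔴⬜⬜⬛
⬛⬛⬛⬛⬛⬛⬛⬛
❓❓⬛⬛⬛⬛⬛⬛
❓❓❓❓❓❓❓❓

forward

⬛⬛⬜⬜⬜⬜⬛⬛
⬛⬛⬛⬛⬛⬛⬛⬛
⬛⬜⬜⬜⬜⬜⬜⬛
⬛⬜⬜⬜⬜⬜⬜⬛
⬛⬜⬜⬜🔴⬜⬜⬜
⬛⬜⬜⬜⬜⬜⬜⬛
⬛⬛⬛⬛⬛⬛⬛⬛
❓❓⬛⬛⬛⬛⬛⬛

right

⬛⬜⬜⬜⬜⬛⬛⬛
⬛⬛⬛⬛⬛⬛⬛⬛
⬜⬜⬜⬜⬜⬜⬛⬛
⬜⬜⬜⬜⬜⬜⬛⬛
⬜⬜⬜⬜🔴⬜⬜⬜
⬜⬜⬜⬜⬜⬜⬛❓
⬛⬛⬛⬛⬛⬛⬛❓
❓⬛⬛⬛⬛⬛⬛❓

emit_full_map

⬛⬛⬛⬜⬜⬜⬜⬛⬛⬛
⬛⬛⬛⬛⬛⬛⬛⬛⬛⬛
⬛⬛⬜⬜⬜⬜⬜⬜⬛⬛
⬛⬛⬜⬜⬜⬜⬜⬜⬛⬛
⬛⬛⬜⬜⬜⬜🔴⬜⬜⬜
⬛⬛⬜⬜⬜⬜⬜⬜⬛❓
⬛⬛⬛⬛⬛⬛⬛⬛⬛❓
❓❓❓⬛⬛⬛⬛⬛⬛❓

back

⬛⬛⬛⬛⬛⬛⬛⬛
⬜⬜⬜⬜⬜⬜⬛⬛
⬜⬜⬜⬜⬜⬜⬛⬛
⬜⬜⬜⬜⬜⬜⬜⬜
⬜⬜⬜⬜🔴⬜⬛❓
⬛⬛⬛⬛⬛⬛⬛❓
❓⬛⬛⬛⬛⬛⬛❓
❓❓❓❓❓❓❓❓

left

⬛⬛⬛⬛⬛⬛⬛⬛
⬛⬜⬜⬜⬜⬜⬜⬛
⬛⬜⬜⬜⬜⬜⬜⬛
⬛⬜⬜⬜⬜⬜⬜⬜
⬛⬜⬜⬜🔴⬜⬜⬛
⬛⬛⬛⬛⬛⬛⬛⬛
❓❓⬛⬛⬛⬛⬛⬛
❓❓❓❓❓❓❓❓


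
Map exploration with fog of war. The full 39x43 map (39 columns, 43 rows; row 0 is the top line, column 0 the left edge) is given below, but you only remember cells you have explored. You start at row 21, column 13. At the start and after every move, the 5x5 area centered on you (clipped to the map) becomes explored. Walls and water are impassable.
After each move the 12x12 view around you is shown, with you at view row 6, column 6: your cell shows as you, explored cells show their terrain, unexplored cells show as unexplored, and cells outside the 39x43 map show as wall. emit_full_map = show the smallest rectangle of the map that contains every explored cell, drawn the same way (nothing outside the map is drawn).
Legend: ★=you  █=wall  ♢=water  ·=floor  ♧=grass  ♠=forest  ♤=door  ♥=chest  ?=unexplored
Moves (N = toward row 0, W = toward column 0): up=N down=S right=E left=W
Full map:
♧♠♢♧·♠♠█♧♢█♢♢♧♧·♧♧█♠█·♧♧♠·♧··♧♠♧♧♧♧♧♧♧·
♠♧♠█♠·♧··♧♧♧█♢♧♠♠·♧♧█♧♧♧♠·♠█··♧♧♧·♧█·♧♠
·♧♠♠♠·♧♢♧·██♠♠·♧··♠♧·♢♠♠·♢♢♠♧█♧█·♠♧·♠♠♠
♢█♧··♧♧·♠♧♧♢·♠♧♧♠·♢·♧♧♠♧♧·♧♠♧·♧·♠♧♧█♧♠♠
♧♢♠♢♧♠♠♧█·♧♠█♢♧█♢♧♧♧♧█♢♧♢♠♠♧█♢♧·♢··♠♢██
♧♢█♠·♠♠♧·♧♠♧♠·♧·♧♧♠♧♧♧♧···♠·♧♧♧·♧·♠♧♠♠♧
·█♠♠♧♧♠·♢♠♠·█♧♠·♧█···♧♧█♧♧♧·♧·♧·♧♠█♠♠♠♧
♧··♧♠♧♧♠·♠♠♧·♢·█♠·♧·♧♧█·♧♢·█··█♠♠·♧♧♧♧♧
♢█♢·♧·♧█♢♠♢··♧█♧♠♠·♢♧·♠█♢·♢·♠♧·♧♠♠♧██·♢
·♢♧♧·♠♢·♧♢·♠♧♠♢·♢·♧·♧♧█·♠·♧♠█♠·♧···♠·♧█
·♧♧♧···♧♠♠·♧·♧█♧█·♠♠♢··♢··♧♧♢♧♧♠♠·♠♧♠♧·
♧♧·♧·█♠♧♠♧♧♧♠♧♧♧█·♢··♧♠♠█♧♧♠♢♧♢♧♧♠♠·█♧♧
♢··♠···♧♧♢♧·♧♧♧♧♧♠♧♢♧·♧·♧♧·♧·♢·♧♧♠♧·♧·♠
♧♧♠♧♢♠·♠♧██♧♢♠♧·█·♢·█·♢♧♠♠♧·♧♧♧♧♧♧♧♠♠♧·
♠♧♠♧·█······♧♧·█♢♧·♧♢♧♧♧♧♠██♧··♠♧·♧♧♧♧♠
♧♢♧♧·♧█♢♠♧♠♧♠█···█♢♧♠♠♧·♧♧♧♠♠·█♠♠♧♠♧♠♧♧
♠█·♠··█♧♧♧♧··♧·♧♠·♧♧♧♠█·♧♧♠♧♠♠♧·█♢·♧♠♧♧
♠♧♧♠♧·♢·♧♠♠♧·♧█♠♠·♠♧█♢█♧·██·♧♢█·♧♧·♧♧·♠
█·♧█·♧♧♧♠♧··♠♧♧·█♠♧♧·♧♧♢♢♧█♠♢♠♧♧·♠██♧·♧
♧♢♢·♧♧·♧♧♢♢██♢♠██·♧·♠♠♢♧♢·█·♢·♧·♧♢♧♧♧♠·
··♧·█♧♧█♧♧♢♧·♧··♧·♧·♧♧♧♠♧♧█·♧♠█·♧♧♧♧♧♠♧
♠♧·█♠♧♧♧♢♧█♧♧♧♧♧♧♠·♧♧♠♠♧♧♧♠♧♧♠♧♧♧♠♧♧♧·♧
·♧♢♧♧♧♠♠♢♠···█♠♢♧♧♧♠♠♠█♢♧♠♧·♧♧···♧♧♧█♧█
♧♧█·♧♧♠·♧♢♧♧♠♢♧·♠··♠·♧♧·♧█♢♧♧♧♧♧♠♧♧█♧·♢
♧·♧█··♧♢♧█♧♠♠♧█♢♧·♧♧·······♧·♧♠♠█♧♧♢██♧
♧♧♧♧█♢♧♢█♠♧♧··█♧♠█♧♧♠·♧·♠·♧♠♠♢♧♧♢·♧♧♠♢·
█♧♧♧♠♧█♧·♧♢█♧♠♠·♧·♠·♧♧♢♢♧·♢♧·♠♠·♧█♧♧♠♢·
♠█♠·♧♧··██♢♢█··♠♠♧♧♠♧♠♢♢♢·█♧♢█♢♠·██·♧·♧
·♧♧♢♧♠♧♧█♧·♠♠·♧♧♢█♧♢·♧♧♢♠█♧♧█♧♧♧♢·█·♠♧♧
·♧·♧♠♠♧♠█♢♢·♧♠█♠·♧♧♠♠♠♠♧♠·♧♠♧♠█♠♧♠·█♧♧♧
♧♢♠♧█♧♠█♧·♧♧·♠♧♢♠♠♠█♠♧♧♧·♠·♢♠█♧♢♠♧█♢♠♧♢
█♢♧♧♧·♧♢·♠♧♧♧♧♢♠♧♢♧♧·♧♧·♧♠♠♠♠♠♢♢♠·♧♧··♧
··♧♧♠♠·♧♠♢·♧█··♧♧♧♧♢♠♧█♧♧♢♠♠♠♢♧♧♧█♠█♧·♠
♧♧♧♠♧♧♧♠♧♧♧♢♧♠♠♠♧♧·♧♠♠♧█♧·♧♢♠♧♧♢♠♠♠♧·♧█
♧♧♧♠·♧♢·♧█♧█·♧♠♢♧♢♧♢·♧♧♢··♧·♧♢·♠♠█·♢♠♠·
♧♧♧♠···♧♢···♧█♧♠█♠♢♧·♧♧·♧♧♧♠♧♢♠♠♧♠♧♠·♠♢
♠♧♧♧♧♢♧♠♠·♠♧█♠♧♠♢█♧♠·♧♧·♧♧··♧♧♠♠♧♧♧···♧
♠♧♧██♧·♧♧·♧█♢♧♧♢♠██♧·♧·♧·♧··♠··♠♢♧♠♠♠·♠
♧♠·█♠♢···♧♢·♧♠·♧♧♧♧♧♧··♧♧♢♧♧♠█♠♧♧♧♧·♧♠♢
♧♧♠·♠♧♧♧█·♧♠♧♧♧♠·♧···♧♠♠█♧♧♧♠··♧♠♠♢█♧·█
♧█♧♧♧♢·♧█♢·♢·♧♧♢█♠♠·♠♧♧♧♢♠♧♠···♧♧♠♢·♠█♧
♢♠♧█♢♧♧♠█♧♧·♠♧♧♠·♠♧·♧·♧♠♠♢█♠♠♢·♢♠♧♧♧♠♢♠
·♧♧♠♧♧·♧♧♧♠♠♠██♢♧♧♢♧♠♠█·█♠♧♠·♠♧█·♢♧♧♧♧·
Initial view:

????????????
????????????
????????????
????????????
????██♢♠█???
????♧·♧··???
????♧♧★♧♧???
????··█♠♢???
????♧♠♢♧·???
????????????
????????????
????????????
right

????????????
????????????
????????????
????????????
???██♢♠██???
???♧·♧··♧???
???♧♧♧★♧♧???
???··█♠♢♧???
???♧♠♢♧·♠???
????????????
????????????
????????????

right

????????????
????????????
????????????
????????????
??██♢♠██·???
??♧·♧··♧·???
??♧♧♧♧★♧♠???
??··█♠♢♧♧???
??♧♠♢♧·♠·???
????????????
????????????
????????????

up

????????????
????????????
????????????
????????????
????♧♧·█♠???
??██♢♠██·???
??♧·♧·★♧·???
??♧♧♧♧♧♧♠???
??··█♠♢♧♧???
??♧♠♢♧·♠·???
????????????
????????????

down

????????????
????????????
????????????
????♧♧·█♠???
??██♢♠██·???
??♧·♧··♧·???
??♧♧♧♧★♧♠???
??··█♠♢♧♧???
??♧♠♢♧·♠·???
????????????
????????????
????????????

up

????????????
????????????
????????????
????????????
????♧♧·█♠???
??██♢♠██·???
??♧·♧·★♧·???
??♧♧♧♧♧♧♠???
??··█♠♢♧♧???
??♧♠♢♧·♠·???
????????????
????????????

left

????????????
????????????
????????????
????????????
????♠♧♧·█♠??
???██♢♠██·??
???♧·♧★·♧·??
???♧♧♧♧♧♧♠??
???··█♠♢♧♧??
???♧♠♢♧·♠·??
????????????
????????????

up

????????????
????????????
????????????
????????????
????·♧█♠♠???
????♠♧♧·█♠??
???██♢★██·??
???♧·♧··♧·??
???♧♧♧♧♧♧♠??
???··█♠♢♧♧??
???♧♠♢♧·♠·??
????????????

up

????????????
????????????
????????????
????????????
????·♧·♧♠???
????·♧█♠♠???
????♠♧★·█♠??
???██♢♠██·??
???♧·♧··♧·??
???♧♧♧♧♧♧♠??
???··█♠♢♧♧??
???♧♠♢♧·♠·??

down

????????????
????????????
????????????
????·♧·♧♠???
????·♧█♠♠???
????♠♧♧·█♠??
???██♢★██·??
???♧·♧··♧·??
???♧♧♧♧♧♧♠??
???··█♠♢♧♧??
???♧♠♢♧·♠·??
????????????

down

????????????
????????????
????·♧·♧♠???
????·♧█♠♠???
????♠♧♧·█♠??
???██♢♠██·??
???♧·♧★·♧·??
???♧♧♧♧♧♧♠??
???··█♠♢♧♧??
???♧♠♢♧·♠·??
????????????
????????????

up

????????????
????????????
????????????
????·♧·♧♠???
????·♧█♠♠???
????♠♧♧·█♠??
???██♢★██·??
???♧·♧··♧·??
???♧♧♧♧♧♧♠??
???··█♠♢♧♧??
???♧♠♢♧·♠·??
????????????

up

????????????
????????????
????????????
????????????
????·♧·♧♠???
????·♧█♠♠???
????♠♧★·█♠??
???██♢♠██·??
???♧·♧··♧·??
???♧♧♧♧♧♧♠??
???··█♠♢♧♧??
???♧♠♢♧·♠·??

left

????????????
????????????
????????????
????????????
????··♧·♧♠??
????♧·♧█♠♠??
????·♠★♧·█♠?
????██♢♠██·?
????♧·♧··♧·?
????♧♧♧♧♧♧♠?
????··█♠♢♧♧?
????♧♠♢♧·♠·?

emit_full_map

··♧·♧♠?
♧·♧█♠♠?
·♠★♧·█♠
██♢♠██·
♧·♧··♧·
♧♧♧♧♧♧♠
··█♠♢♧♧
♧♠♢♧·♠·

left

????????????
????????????
????????????
????????????
????♧··♧·♧♠?
????♠♧·♧█♠♠?
????··★♧♧·█♠
????♢██♢♠██·
????♢♧·♧··♧·
?????♧♧♧♧♧♧♠
?????··█♠♢♧♧
?????♧♠♢♧·♠·

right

????????????
????????????
????????????
????????????
???♧··♧·♧♠??
???♠♧·♧█♠♠??
???··♠★♧·█♠?
???♢██♢♠██·?
???♢♧·♧··♧·?
????♧♧♧♧♧♧♠?
????··█♠♢♧♧?
????♧♠♢♧·♠·?

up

????????????
????????????
????????????
????????????
????♧♠█··???
???♧··♧·♧♠??
???♠♧·★█♠♠??
???··♠♧♧·█♠?
???♢██♢♠██·?
???♢♧·♧··♧·?
????♧♧♧♧♧♧♠?
????··█♠♢♧♧?

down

????????????
????????????
????????????
????♧♠█··???
???♧··♧·♧♠??
???♠♧·♧█♠♠??
???··♠★♧·█♠?
???♢██♢♠██·?
???♢♧·♧··♧·?
????♧♧♧♧♧♧♠?
????··█♠♢♧♧?
????♧♠♢♧·♠·?

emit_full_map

?♧♠█··??
♧··♧·♧♠?
♠♧·♧█♠♠?
··♠★♧·█♠
♢██♢♠██·
♢♧·♧··♧·
?♧♧♧♧♧♧♠
?··█♠♢♧♧
?♧♠♢♧·♠·

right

????????????
????????????
????????????
???♧♠█··????
??♧··♧·♧♠???
??♠♧·♧█♠♠???
??··♠♧★·█♠??
??♢██♢♠██·??
??♢♧·♧··♧·??
???♧♧♧♧♧♧♠??
???··█♠♢♧♧??
???♧♠♢♧·♠·??

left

????????????
????????????
????????????
????♧♠█··???
???♧··♧·♧♠??
???♠♧·♧█♠♠??
???··♠★♧·█♠?
???♢██♢♠██·?
???♢♧·♧··♧·?
????♧♧♧♧♧♧♠?
????··█♠♢♧♧?
????♧♠♢♧·♠·?

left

????????????
????????????
????????????
?????♧♠█··??
????♧··♧·♧♠?
????♠♧·♧█♠♠?
????··★♧♧·█♠
????♢██♢♠██·
????♢♧·♧··♧·
?????♧♧♧♧♧♧♠
?????··█♠♢♧♧
?????♧♠♢♧·♠·


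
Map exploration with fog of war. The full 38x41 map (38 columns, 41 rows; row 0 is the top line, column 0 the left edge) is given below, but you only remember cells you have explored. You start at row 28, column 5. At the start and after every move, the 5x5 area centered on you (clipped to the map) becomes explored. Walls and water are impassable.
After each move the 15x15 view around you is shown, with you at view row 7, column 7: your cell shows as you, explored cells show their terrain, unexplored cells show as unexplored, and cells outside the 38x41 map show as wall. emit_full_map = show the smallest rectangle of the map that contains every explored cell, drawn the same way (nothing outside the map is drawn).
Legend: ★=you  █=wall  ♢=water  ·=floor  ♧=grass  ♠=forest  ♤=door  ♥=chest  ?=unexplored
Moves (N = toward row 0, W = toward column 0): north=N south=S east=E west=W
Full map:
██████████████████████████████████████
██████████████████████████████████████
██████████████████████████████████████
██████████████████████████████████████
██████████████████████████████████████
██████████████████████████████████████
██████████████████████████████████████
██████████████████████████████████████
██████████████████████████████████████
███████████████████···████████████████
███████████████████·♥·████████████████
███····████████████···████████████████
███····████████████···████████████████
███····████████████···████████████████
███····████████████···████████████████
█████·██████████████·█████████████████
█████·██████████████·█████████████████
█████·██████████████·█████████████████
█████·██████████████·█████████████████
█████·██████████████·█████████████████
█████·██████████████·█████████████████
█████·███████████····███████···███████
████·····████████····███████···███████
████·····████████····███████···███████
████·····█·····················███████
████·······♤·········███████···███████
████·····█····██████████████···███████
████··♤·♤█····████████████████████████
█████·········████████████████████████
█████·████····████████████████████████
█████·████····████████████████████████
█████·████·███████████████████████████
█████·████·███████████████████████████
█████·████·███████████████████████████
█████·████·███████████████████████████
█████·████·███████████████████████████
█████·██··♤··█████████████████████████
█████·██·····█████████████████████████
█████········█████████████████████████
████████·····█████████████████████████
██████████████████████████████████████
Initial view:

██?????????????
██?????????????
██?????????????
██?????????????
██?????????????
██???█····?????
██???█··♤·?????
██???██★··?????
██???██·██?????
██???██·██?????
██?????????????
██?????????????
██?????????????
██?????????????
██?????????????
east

█??????????????
█??????????????
█??????????????
█??????????????
█??????????????
█???█·····?????
█???█··♤·♤?????
█???██·★··?????
█???██·███?????
█???██·███?????
█??????????????
█??????????????
█??????????????
█??????????????
█??????????????

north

█??????????????
█??????????????
█??????????????
█??????????????
█??????????????
█????·····?????
█???█·····?????
█???█··★·♤?????
█???██····?????
█???██·███?????
█???██·███?????
█??????????????
█??????????????
█??????????????
█??????????????

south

█??????????????
█??????????????
█??????????????
█??????????????
█????·····?????
█???█·····?????
█???█··♤·♤?????
█???██·★··?????
█???██·███?????
█???██·███?????
█??????????????
█??????????????
█??????????????
█??????????????
█??????????????

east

???????????????
???????????????
???????????????
???????????????
????·····??????
???█·····█?????
???█··♤·♤█?????
???██··★··?????
???██·████?????
???██·████?????
???????????????
???????????????
???????????????
???????????????
???????????????

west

█??????????????
█??????????????
█??????????????
█??????????????
█????·····?????
█???█·····█????
█???█··♤·♤█????
█???██·★···????
█???██·████????
█???██·████????
█??????????????
█??????????????
█??????????????
█??????????????
█??????????????

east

???????????????
???????????????
???????????????
???????????????
????·····??????
???█·····█?????
???█··♤·♤█?????
???██··★··?????
???██·████?????
???██·████?????
???????????????
???????????????
???????????????
???????????????
???????????????

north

???????????????
???????????????
???????????????
???????????????
???????????????
????······?????
???█·····█?????
???█··♤★♤█?????
???██·····?????
???██·████?????
???██·████?????
???????????????
???????????????
???????????????
???????????????

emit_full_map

?······
█·····█
█··♤★♤█
██·····
██·████
██·████

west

█??????????????
█??????????????
█??????????????
█??????????????
█??????????????
█????······????
█???█·····█????
█???█··★·♤█????
█???██·····????
█???██·████????
█???██·████????
█??????????????
█??????????????
█??????????????
█??????????????

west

██?????????????
██?????????????
██?????????????
██?????????????
██?????????????
██???█······???
██???█·····█???
██???█·★♤·♤█???
██???██·····???
██???██·████???
██???██·████???
██?????????????
██?????????????
██?????????????
██?????????????

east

█??????????????
█??????????????
█??????????????
█??????????????
█??????????????
█???█······????
█???█·····█????
█???█··★·♤█????
█???██·····????
█???██·████????
█???██·████????
█??????????????
█??????????????
█??????????????
█??????????????

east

???????????????
???????????????
???????????????
???????????????
???????????????
???█······?????
???█·····█?????
???█··♤★♤█?????
???██·····?????
???██·████?????
???██·████?????
???????????????
???????????????
???????????????
???????????????

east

???????????????
???????????????
???????????????
???????????????
???????????????
??█·······?????
??█·····█·?????
??█··♤·★█·?????
??██······?????
??██·████·?????
??██·████??????
???????????????
???????????????
???????????????
???????????????

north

???????????????
???????????????
???????????????
???????????????
???????????????
?????···█·?????
??█·······?????
??█····★█·?????
??█··♤·♤█·?????
??██······?????
??██·████·?????
??██·████??????
???????????????
???????????????
???????????????

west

???????????????
???????????????
???????????????
???????????????
???????????????
?????····█·????
???█·······????
???█···★·█·????
???█··♤·♤█·????
???██······????
???██·████·????
???██·████?????
???????????????
???????????????
???????????????

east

???????????????
???????????????
???????????????
???????????????
???????????????
????····█·?????
??█·······?????
??█····★█·?????
??█··♤·♤█·?????
??██······?????
??██·████·?????
??██·████??????
???????????????
???????????????
???????????????

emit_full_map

??····█·
█·······
█····★█·
█··♤·♤█·
██······
██·████·
██·████?


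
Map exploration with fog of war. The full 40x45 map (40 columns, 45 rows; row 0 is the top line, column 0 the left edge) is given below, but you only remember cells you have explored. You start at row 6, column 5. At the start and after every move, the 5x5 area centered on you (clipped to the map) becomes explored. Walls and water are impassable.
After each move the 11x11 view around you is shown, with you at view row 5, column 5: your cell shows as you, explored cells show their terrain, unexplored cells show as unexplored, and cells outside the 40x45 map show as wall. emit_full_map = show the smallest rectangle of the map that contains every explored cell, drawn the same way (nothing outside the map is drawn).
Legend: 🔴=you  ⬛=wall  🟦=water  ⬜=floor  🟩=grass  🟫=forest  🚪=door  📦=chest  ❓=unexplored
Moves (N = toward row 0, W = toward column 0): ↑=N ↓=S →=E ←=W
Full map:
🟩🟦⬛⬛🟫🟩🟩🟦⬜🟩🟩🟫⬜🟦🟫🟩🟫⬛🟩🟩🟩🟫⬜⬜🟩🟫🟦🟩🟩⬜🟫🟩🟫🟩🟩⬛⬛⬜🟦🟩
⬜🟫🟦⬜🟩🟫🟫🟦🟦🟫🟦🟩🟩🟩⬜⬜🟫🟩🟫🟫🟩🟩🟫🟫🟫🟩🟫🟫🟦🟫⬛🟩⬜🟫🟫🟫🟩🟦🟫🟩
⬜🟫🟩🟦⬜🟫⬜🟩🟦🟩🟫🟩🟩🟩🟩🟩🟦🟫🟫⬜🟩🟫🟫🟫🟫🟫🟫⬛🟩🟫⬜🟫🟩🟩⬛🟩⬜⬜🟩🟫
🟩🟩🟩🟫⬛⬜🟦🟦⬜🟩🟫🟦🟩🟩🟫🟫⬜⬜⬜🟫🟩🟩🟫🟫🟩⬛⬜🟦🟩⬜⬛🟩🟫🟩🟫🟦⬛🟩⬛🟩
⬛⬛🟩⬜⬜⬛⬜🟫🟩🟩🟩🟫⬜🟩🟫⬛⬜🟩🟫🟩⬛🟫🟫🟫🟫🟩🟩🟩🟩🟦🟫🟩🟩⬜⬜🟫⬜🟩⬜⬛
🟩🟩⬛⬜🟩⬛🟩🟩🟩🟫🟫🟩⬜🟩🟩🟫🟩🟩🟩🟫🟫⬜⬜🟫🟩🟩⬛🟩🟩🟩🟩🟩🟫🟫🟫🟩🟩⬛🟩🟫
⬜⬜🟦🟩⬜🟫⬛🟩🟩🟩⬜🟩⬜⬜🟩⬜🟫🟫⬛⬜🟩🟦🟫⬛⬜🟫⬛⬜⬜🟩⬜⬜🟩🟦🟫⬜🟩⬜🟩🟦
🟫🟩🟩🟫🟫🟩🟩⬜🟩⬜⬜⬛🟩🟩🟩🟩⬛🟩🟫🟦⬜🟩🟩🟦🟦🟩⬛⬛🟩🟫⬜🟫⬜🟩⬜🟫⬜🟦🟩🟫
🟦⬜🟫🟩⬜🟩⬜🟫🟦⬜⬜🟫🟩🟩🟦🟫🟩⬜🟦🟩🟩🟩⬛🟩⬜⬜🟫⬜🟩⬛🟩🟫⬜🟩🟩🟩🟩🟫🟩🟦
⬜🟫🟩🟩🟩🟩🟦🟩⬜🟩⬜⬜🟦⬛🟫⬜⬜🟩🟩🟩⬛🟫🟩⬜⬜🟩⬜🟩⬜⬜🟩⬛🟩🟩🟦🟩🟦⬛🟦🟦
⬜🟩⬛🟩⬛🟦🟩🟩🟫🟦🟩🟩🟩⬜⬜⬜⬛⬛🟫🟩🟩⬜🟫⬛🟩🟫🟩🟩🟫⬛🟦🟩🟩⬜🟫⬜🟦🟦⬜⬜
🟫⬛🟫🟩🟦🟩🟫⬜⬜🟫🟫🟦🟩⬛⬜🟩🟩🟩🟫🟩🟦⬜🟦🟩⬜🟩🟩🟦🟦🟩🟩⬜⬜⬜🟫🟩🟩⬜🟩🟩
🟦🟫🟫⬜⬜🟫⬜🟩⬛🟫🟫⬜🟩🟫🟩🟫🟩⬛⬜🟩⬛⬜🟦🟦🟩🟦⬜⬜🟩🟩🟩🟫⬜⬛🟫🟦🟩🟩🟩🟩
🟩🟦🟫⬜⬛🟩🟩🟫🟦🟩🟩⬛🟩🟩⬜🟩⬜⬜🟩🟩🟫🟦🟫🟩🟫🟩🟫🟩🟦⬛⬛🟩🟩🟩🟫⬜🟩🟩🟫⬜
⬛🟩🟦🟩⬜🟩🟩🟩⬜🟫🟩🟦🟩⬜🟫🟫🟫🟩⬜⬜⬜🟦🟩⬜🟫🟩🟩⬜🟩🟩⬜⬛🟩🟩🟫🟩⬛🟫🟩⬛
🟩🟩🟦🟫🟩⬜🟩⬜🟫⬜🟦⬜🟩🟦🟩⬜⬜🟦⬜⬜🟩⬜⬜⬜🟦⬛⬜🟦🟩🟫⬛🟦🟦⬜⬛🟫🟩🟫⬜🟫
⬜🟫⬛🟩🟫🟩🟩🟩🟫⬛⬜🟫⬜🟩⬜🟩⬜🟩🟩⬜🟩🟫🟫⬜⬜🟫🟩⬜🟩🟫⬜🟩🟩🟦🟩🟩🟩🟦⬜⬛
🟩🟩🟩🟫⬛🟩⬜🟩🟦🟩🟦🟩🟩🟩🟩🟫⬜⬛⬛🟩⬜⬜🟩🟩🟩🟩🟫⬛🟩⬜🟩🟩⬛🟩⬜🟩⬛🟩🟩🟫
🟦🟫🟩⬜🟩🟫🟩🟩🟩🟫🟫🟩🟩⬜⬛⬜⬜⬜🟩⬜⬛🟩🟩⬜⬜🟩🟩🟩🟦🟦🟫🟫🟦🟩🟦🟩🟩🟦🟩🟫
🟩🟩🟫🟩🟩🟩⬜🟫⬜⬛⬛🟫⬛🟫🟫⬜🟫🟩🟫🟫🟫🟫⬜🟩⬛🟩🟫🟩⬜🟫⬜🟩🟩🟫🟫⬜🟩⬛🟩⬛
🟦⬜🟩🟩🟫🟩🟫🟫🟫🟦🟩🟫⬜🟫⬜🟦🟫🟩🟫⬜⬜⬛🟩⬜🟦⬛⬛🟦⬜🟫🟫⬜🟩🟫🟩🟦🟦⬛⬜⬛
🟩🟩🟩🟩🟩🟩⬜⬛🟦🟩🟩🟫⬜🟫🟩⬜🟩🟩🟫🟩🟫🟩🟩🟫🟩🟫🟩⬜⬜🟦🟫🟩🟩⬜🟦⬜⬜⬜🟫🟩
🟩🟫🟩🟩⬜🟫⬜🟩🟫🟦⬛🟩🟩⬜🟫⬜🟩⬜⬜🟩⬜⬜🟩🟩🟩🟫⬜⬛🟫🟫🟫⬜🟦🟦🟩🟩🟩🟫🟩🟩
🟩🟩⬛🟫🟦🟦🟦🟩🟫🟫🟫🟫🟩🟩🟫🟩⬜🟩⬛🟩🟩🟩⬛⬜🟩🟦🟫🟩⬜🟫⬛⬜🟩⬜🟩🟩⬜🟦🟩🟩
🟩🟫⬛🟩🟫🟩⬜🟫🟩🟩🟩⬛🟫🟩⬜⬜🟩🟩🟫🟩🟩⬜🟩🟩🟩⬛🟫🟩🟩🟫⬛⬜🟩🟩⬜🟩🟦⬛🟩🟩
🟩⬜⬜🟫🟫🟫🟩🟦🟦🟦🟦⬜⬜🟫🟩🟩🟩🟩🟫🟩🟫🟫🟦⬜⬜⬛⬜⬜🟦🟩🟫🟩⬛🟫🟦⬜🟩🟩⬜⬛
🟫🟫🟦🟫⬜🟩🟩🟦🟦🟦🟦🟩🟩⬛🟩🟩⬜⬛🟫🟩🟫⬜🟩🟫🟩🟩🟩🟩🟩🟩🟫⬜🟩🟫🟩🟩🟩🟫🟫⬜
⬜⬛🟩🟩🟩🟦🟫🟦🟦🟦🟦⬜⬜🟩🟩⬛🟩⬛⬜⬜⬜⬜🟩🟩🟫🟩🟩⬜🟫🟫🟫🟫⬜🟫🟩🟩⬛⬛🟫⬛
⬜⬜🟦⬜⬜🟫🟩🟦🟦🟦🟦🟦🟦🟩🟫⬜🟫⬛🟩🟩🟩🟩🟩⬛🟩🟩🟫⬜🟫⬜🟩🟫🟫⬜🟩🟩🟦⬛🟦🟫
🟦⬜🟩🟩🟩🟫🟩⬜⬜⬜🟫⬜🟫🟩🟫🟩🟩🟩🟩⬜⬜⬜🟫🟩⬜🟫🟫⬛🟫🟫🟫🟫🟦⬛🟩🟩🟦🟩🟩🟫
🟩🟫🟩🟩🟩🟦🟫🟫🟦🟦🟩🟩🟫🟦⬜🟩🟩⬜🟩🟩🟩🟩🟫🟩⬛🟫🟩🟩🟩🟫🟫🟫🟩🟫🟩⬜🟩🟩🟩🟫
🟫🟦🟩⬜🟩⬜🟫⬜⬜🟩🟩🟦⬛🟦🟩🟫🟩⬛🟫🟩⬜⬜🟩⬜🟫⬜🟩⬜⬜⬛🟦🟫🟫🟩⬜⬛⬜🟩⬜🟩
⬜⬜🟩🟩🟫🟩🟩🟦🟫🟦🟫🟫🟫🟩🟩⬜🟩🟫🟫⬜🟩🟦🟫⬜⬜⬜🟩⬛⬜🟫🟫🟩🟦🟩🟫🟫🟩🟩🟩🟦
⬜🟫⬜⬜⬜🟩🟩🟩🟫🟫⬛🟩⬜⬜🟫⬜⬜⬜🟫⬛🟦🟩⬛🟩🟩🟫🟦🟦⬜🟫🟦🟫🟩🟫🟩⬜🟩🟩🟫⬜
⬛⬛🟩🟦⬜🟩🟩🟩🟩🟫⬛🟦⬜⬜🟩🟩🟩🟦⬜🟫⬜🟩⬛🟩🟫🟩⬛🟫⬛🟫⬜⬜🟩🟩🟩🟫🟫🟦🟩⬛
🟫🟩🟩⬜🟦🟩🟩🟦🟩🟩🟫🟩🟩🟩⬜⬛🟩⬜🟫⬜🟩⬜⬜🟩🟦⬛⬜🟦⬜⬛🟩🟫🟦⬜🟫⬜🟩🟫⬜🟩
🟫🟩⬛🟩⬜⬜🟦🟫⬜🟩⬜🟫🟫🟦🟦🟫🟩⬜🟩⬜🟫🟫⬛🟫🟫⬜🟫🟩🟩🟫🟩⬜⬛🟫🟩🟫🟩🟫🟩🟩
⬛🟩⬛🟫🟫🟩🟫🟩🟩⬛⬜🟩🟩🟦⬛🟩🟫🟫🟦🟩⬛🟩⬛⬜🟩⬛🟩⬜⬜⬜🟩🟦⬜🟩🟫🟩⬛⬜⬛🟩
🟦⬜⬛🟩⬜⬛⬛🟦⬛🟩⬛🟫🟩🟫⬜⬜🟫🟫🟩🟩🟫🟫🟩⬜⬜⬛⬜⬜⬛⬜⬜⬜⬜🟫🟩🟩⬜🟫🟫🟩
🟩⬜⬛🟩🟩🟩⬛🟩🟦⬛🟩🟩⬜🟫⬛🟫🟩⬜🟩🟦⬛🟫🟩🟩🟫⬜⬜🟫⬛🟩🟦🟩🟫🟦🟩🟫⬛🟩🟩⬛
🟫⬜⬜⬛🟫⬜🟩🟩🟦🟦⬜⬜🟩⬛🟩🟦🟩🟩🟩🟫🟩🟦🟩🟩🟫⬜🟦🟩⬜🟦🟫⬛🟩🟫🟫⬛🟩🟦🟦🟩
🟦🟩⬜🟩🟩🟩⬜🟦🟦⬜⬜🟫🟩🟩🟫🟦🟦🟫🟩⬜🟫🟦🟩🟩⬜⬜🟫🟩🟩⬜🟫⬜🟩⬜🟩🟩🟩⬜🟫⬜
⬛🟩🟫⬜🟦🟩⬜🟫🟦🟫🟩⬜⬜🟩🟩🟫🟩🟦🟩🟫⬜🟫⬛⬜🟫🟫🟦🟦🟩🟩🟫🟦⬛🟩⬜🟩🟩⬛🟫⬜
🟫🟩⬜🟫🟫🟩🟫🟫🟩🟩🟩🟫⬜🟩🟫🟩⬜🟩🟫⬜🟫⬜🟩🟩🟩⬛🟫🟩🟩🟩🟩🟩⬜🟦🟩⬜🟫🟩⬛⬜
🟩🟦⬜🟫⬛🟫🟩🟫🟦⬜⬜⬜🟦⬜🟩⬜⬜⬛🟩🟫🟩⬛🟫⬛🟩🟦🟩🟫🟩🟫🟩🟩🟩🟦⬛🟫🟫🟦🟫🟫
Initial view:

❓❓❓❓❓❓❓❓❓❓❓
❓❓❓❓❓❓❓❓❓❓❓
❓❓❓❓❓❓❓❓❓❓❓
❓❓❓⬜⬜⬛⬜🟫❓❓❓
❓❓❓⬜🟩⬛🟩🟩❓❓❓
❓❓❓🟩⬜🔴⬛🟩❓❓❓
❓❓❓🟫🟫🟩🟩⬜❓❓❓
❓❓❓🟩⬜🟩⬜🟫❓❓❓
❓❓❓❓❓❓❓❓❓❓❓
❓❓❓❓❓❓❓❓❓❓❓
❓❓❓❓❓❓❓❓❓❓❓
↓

❓❓❓❓❓❓❓❓❓❓❓
❓❓❓❓❓❓❓❓❓❓❓
❓❓❓⬜⬜⬛⬜🟫❓❓❓
❓❓❓⬜🟩⬛🟩🟩❓❓❓
❓❓❓🟩⬜🟫⬛🟩❓❓❓
❓❓❓🟫🟫🔴🟩⬜❓❓❓
❓❓❓🟩⬜🟩⬜🟫❓❓❓
❓❓❓🟩🟩🟩🟦🟩❓❓❓
❓❓❓❓❓❓❓❓❓❓❓
❓❓❓❓❓❓❓❓❓❓❓
❓❓❓❓❓❓❓❓❓❓❓

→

❓❓❓❓❓❓❓❓❓❓❓
❓❓❓❓❓❓❓❓❓❓❓
❓❓⬜⬜⬛⬜🟫❓❓❓❓
❓❓⬜🟩⬛🟩🟩🟩❓❓❓
❓❓🟩⬜🟫⬛🟩🟩❓❓❓
❓❓🟫🟫🟩🔴⬜🟩❓❓❓
❓❓🟩⬜🟩⬜🟫🟦❓❓❓
❓❓🟩🟩🟩🟦🟩⬜❓❓❓
❓❓❓❓❓❓❓❓❓❓❓
❓❓❓❓❓❓❓❓❓❓❓
❓❓❓❓❓❓❓❓❓❓❓

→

❓❓❓❓❓❓❓❓❓❓❓
❓❓❓❓❓❓❓❓❓❓❓
❓⬜⬜⬛⬜🟫❓❓❓❓❓
❓⬜🟩⬛🟩🟩🟩🟫❓❓❓
❓🟩⬜🟫⬛🟩🟩🟩❓❓❓
❓🟫🟫🟩🟩🔴🟩⬜❓❓❓
❓🟩⬜🟩⬜🟫🟦⬜❓❓❓
❓🟩🟩🟩🟦🟩⬜🟩❓❓❓
❓❓❓❓❓❓❓❓❓❓❓
❓❓❓❓❓❓❓❓❓❓❓
❓❓❓❓❓❓❓❓❓❓❓

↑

❓❓❓❓❓❓❓❓❓❓❓
❓❓❓❓❓❓❓❓❓❓❓
❓❓❓❓❓❓❓❓❓❓❓
❓⬜⬜⬛⬜🟫🟩🟩❓❓❓
❓⬜🟩⬛🟩🟩🟩🟫❓❓❓
❓🟩⬜🟫⬛🔴🟩🟩❓❓❓
❓🟫🟫🟩🟩⬜🟩⬜❓❓❓
❓🟩⬜🟩⬜🟫🟦⬜❓❓❓
❓🟩🟩🟩🟦🟩⬜🟩❓❓❓
❓❓❓❓❓❓❓❓❓❓❓
❓❓❓❓❓❓❓❓❓❓❓

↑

❓❓❓❓❓❓❓❓❓❓❓
❓❓❓❓❓❓❓❓❓❓❓
❓❓❓❓❓❓❓❓❓❓❓
❓❓❓⬜🟦🟦⬜🟩❓❓❓
❓⬜⬜⬛⬜🟫🟩🟩❓❓❓
❓⬜🟩⬛🟩🔴🟩🟫❓❓❓
❓🟩⬜🟫⬛🟩🟩🟩❓❓❓
❓🟫🟫🟩🟩⬜🟩⬜❓❓❓
❓🟩⬜🟩⬜🟫🟦⬜❓❓❓
❓🟩🟩🟩🟦🟩⬜🟩❓❓❓
❓❓❓❓❓❓❓❓❓❓❓

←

❓❓❓❓❓❓❓❓❓❓❓
❓❓❓❓❓❓❓❓❓❓❓
❓❓❓❓❓❓❓❓❓❓❓
❓❓❓⬛⬜🟦🟦⬜🟩❓❓
❓❓⬜⬜⬛⬜🟫🟩🟩❓❓
❓❓⬜🟩⬛🔴🟩🟩🟫❓❓
❓❓🟩⬜🟫⬛🟩🟩🟩❓❓
❓❓🟫🟫🟩🟩⬜🟩⬜❓❓
❓❓🟩⬜🟩⬜🟫🟦⬜❓❓
❓❓🟩🟩🟩🟦🟩⬜🟩❓❓
❓❓❓❓❓❓❓❓❓❓❓

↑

⬛⬛⬛⬛⬛⬛⬛⬛⬛⬛⬛
❓❓❓❓❓❓❓❓❓❓❓
❓❓❓❓❓❓❓❓❓❓❓
❓❓❓⬜🟫⬜🟩🟦❓❓❓
❓❓❓⬛⬜🟦🟦⬜🟩❓❓
❓❓⬜⬜⬛🔴🟫🟩🟩❓❓
❓❓⬜🟩⬛🟩🟩🟩🟫❓❓
❓❓🟩⬜🟫⬛🟩🟩🟩❓❓
❓❓🟫🟫🟩🟩⬜🟩⬜❓❓
❓❓🟩⬜🟩⬜🟫🟦⬜❓❓
❓❓🟩🟩🟩🟦🟩⬜🟩❓❓

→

⬛⬛⬛⬛⬛⬛⬛⬛⬛⬛⬛
❓❓❓❓❓❓❓❓❓❓❓
❓❓❓❓❓❓❓❓❓❓❓
❓❓⬜🟫⬜🟩🟦🟩❓❓❓
❓❓⬛⬜🟦🟦⬜🟩❓❓❓
❓⬜⬜⬛⬜🔴🟩🟩❓❓❓
❓⬜🟩⬛🟩🟩🟩🟫❓❓❓
❓🟩⬜🟫⬛🟩🟩🟩❓❓❓
❓🟫🟫🟩🟩⬜🟩⬜❓❓❓
❓🟩⬜🟩⬜🟫🟦⬜❓❓❓
❓🟩🟩🟩🟦🟩⬜🟩❓❓❓

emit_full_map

❓⬜🟫⬜🟩🟦🟩
❓⬛⬜🟦🟦⬜🟩
⬜⬜⬛⬜🔴🟩🟩
⬜🟩⬛🟩🟩🟩🟫
🟩⬜🟫⬛🟩🟩🟩
🟫🟫🟩🟩⬜🟩⬜
🟩⬜🟩⬜🟫🟦⬜
🟩🟩🟩🟦🟩⬜🟩

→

⬛⬛⬛⬛⬛⬛⬛⬛⬛⬛⬛
❓❓❓❓❓❓❓❓❓❓❓
❓❓❓❓❓❓❓❓❓❓❓
❓⬜🟫⬜🟩🟦🟩🟫❓❓❓
❓⬛⬜🟦🟦⬜🟩🟫❓❓❓
⬜⬜⬛⬜🟫🔴🟩🟩❓❓❓
⬜🟩⬛🟩🟩🟩🟫🟫❓❓❓
🟩⬜🟫⬛🟩🟩🟩⬜❓❓❓
🟫🟫🟩🟩⬜🟩⬜❓❓❓❓
🟩⬜🟩⬜🟫🟦⬜❓❓❓❓
🟩🟩🟩🟦🟩⬜🟩❓❓❓❓

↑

⬛⬛⬛⬛⬛⬛⬛⬛⬛⬛⬛
⬛⬛⬛⬛⬛⬛⬛⬛⬛⬛⬛
❓❓❓❓❓❓❓❓❓❓❓
❓❓❓🟫🟦🟦🟫🟦❓❓❓
❓⬜🟫⬜🟩🟦🟩🟫❓❓❓
❓⬛⬜🟦🟦🔴🟩🟫❓❓❓
⬜⬜⬛⬜🟫🟩🟩🟩❓❓❓
⬜🟩⬛🟩🟩🟩🟫🟫❓❓❓
🟩⬜🟫⬛🟩🟩🟩⬜❓❓❓
🟫🟫🟩🟩⬜🟩⬜❓❓❓❓
🟩⬜🟩⬜🟫🟦⬜❓❓❓❓

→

⬛⬛⬛⬛⬛⬛⬛⬛⬛⬛⬛
⬛⬛⬛⬛⬛⬛⬛⬛⬛⬛⬛
❓❓❓❓❓❓❓❓❓❓❓
❓❓🟫🟦🟦🟫🟦🟩❓❓❓
⬜🟫⬜🟩🟦🟩🟫🟩❓❓❓
⬛⬜🟦🟦⬜🔴🟫🟦❓❓❓
⬜⬛⬜🟫🟩🟩🟩🟫❓❓❓
🟩⬛🟩🟩🟩🟫🟫🟩❓❓❓
⬜🟫⬛🟩🟩🟩⬜❓❓❓❓
🟫🟩🟩⬜🟩⬜❓❓❓❓❓
⬜🟩⬜🟫🟦⬜❓❓❓❓❓

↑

⬛⬛⬛⬛⬛⬛⬛⬛⬛⬛⬛
⬛⬛⬛⬛⬛⬛⬛⬛⬛⬛⬛
⬛⬛⬛⬛⬛⬛⬛⬛⬛⬛⬛
❓❓❓🟦⬜🟩🟩🟫❓❓❓
❓❓🟫🟦🟦🟫🟦🟩❓❓❓
⬜🟫⬜🟩🟦🔴🟫🟩❓❓❓
⬛⬜🟦🟦⬜🟩🟫🟦❓❓❓
⬜⬛⬜🟫🟩🟩🟩🟫❓❓❓
🟩⬛🟩🟩🟩🟫🟫🟩❓❓❓
⬜🟫⬛🟩🟩🟩⬜❓❓❓❓
🟫🟩🟩⬜🟩⬜❓❓❓❓❓

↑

⬛⬛⬛⬛⬛⬛⬛⬛⬛⬛⬛
⬛⬛⬛⬛⬛⬛⬛⬛⬛⬛⬛
⬛⬛⬛⬛⬛⬛⬛⬛⬛⬛⬛
⬛⬛⬛⬛⬛⬛⬛⬛⬛⬛⬛
❓❓❓🟦⬜🟩🟩🟫❓❓❓
❓❓🟫🟦🟦🔴🟦🟩❓❓❓
⬜🟫⬜🟩🟦🟩🟫🟩❓❓❓
⬛⬜🟦🟦⬜🟩🟫🟦❓❓❓
⬜⬛⬜🟫🟩🟩🟩🟫❓❓❓
🟩⬛🟩🟩🟩🟫🟫🟩❓❓❓
⬜🟫⬛🟩🟩🟩⬜❓❓❓❓

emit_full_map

❓❓❓❓🟦⬜🟩🟩🟫
❓❓❓🟫🟦🟦🔴🟦🟩
❓⬜🟫⬜🟩🟦🟩🟫🟩
❓⬛⬜🟦🟦⬜🟩🟫🟦
⬜⬜⬛⬜🟫🟩🟩🟩🟫
⬜🟩⬛🟩🟩🟩🟫🟫🟩
🟩⬜🟫⬛🟩🟩🟩⬜❓
🟫🟫🟩🟩⬜🟩⬜❓❓
🟩⬜🟩⬜🟫🟦⬜❓❓
🟩🟩🟩🟦🟩⬜🟩❓❓

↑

⬛⬛⬛⬛⬛⬛⬛⬛⬛⬛⬛
⬛⬛⬛⬛⬛⬛⬛⬛⬛⬛⬛
⬛⬛⬛⬛⬛⬛⬛⬛⬛⬛⬛
⬛⬛⬛⬛⬛⬛⬛⬛⬛⬛⬛
⬛⬛⬛⬛⬛⬛⬛⬛⬛⬛⬛
❓❓❓🟦⬜🔴🟩🟫❓❓❓
❓❓🟫🟦🟦🟫🟦🟩❓❓❓
⬜🟫⬜🟩🟦🟩🟫🟩❓❓❓
⬛⬜🟦🟦⬜🟩🟫🟦❓❓❓
⬜⬛⬜🟫🟩🟩🟩🟫❓❓❓
🟩⬛🟩🟩🟩🟫🟫🟩❓❓❓

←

⬛⬛⬛⬛⬛⬛⬛⬛⬛⬛⬛
⬛⬛⬛⬛⬛⬛⬛⬛⬛⬛⬛
⬛⬛⬛⬛⬛⬛⬛⬛⬛⬛⬛
⬛⬛⬛⬛⬛⬛⬛⬛⬛⬛⬛
⬛⬛⬛⬛⬛⬛⬛⬛⬛⬛⬛
❓❓❓🟩🟦🔴🟩🟩🟫❓❓
❓❓❓🟫🟦🟦🟫🟦🟩❓❓
❓⬜🟫⬜🟩🟦🟩🟫🟩❓❓
❓⬛⬜🟦🟦⬜🟩🟫🟦❓❓
⬜⬜⬛⬜🟫🟩🟩🟩🟫❓❓
⬜🟩⬛🟩🟩🟩🟫🟫🟩❓❓

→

⬛⬛⬛⬛⬛⬛⬛⬛⬛⬛⬛
⬛⬛⬛⬛⬛⬛⬛⬛⬛⬛⬛
⬛⬛⬛⬛⬛⬛⬛⬛⬛⬛⬛
⬛⬛⬛⬛⬛⬛⬛⬛⬛⬛⬛
⬛⬛⬛⬛⬛⬛⬛⬛⬛⬛⬛
❓❓🟩🟦⬜🔴🟩🟫❓❓❓
❓❓🟫🟦🟦🟫🟦🟩❓❓❓
⬜🟫⬜🟩🟦🟩🟫🟩❓❓❓
⬛⬜🟦🟦⬜🟩🟫🟦❓❓❓
⬜⬛⬜🟫🟩🟩🟩🟫❓❓❓
🟩⬛🟩🟩🟩🟫🟫🟩❓❓❓

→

⬛⬛⬛⬛⬛⬛⬛⬛⬛⬛⬛
⬛⬛⬛⬛⬛⬛⬛⬛⬛⬛⬛
⬛⬛⬛⬛⬛⬛⬛⬛⬛⬛⬛
⬛⬛⬛⬛⬛⬛⬛⬛⬛⬛⬛
⬛⬛⬛⬛⬛⬛⬛⬛⬛⬛⬛
❓🟩🟦⬜🟩🔴🟫⬜❓❓❓
❓🟫🟦🟦🟫🟦🟩🟩❓❓❓
🟫⬜🟩🟦🟩🟫🟩🟩❓❓❓
⬜🟦🟦⬜🟩🟫🟦❓❓❓❓
⬛⬜🟫🟩🟩🟩🟫❓❓❓❓
⬛🟩🟩🟩🟫🟫🟩❓❓❓❓

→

⬛⬛⬛⬛⬛⬛⬛⬛⬛⬛⬛
⬛⬛⬛⬛⬛⬛⬛⬛⬛⬛⬛
⬛⬛⬛⬛⬛⬛⬛⬛⬛⬛⬛
⬛⬛⬛⬛⬛⬛⬛⬛⬛⬛⬛
⬛⬛⬛⬛⬛⬛⬛⬛⬛⬛⬛
🟩🟦⬜🟩🟩🔴⬜🟦❓❓❓
🟫🟦🟦🟫🟦🟩🟩🟩❓❓❓
⬜🟩🟦🟩🟫🟩🟩🟩❓❓❓
🟦🟦⬜🟩🟫🟦❓❓❓❓❓
⬜🟫🟩🟩🟩🟫❓❓❓❓❓
🟩🟩🟩🟫🟫🟩❓❓❓❓❓

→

⬛⬛⬛⬛⬛⬛⬛⬛⬛⬛⬛
⬛⬛⬛⬛⬛⬛⬛⬛⬛⬛⬛
⬛⬛⬛⬛⬛⬛⬛⬛⬛⬛⬛
⬛⬛⬛⬛⬛⬛⬛⬛⬛⬛⬛
⬛⬛⬛⬛⬛⬛⬛⬛⬛⬛⬛
🟦⬜🟩🟩🟫🔴🟦🟫❓❓❓
🟦🟦🟫🟦🟩🟩🟩⬜❓❓❓
🟩🟦🟩🟫🟩🟩🟩🟩❓❓❓
🟦⬜🟩🟫🟦❓❓❓❓❓❓
🟫🟩🟩🟩🟫❓❓❓❓❓❓
🟩🟩🟫🟫🟩❓❓❓❓❓❓

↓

⬛⬛⬛⬛⬛⬛⬛⬛⬛⬛⬛
⬛⬛⬛⬛⬛⬛⬛⬛⬛⬛⬛
⬛⬛⬛⬛⬛⬛⬛⬛⬛⬛⬛
⬛⬛⬛⬛⬛⬛⬛⬛⬛⬛⬛
🟦⬜🟩🟩🟫⬜🟦🟫❓❓❓
🟦🟦🟫🟦🟩🔴🟩⬜❓❓❓
🟩🟦🟩🟫🟩🟩🟩🟩❓❓❓
🟦⬜🟩🟫🟦🟩🟩🟫❓❓❓
🟫🟩🟩🟩🟫❓❓❓❓❓❓
🟩🟩🟫🟫🟩❓❓❓❓❓❓
🟩🟩🟩⬜❓❓❓❓❓❓❓

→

⬛⬛⬛⬛⬛⬛⬛⬛⬛⬛⬛
⬛⬛⬛⬛⬛⬛⬛⬛⬛⬛⬛
⬛⬛⬛⬛⬛⬛⬛⬛⬛⬛⬛
⬛⬛⬛⬛⬛⬛⬛⬛⬛⬛⬛
⬜🟩🟩🟫⬜🟦🟫🟩❓❓❓
🟦🟫🟦🟩🟩🔴⬜⬜❓❓❓
🟦🟩🟫🟩🟩🟩🟩🟩❓❓❓
⬜🟩🟫🟦🟩🟩🟫🟫❓❓❓
🟩🟩🟩🟫❓❓❓❓❓❓❓
🟩🟫🟫🟩❓❓❓❓❓❓❓
🟩🟩⬜❓❓❓❓❓❓❓❓

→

⬛⬛⬛⬛⬛⬛⬛⬛⬛⬛⬛
⬛⬛⬛⬛⬛⬛⬛⬛⬛⬛⬛
⬛⬛⬛⬛⬛⬛⬛⬛⬛⬛⬛
⬛⬛⬛⬛⬛⬛⬛⬛⬛⬛⬛
🟩🟩🟫⬜🟦🟫🟩🟫❓❓❓
🟫🟦🟩🟩🟩🔴⬜🟫❓❓❓
🟩🟫🟩🟩🟩🟩🟩🟦❓❓❓
🟩🟫🟦🟩🟩🟫🟫⬜❓❓❓
🟩🟩🟫❓❓❓❓❓❓❓❓
🟫🟫🟩❓❓❓❓❓❓❓❓
🟩⬜❓❓❓❓❓❓❓❓❓

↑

⬛⬛⬛⬛⬛⬛⬛⬛⬛⬛⬛
⬛⬛⬛⬛⬛⬛⬛⬛⬛⬛⬛
⬛⬛⬛⬛⬛⬛⬛⬛⬛⬛⬛
⬛⬛⬛⬛⬛⬛⬛⬛⬛⬛⬛
⬛⬛⬛⬛⬛⬛⬛⬛⬛⬛⬛
🟩🟩🟫⬜🟦🔴🟩🟫❓❓❓
🟫🟦🟩🟩🟩⬜⬜🟫❓❓❓
🟩🟫🟩🟩🟩🟩🟩🟦❓❓❓
🟩🟫🟦🟩🟩🟫🟫⬜❓❓❓
🟩🟩🟫❓❓❓❓❓❓❓❓
🟫🟫🟩❓❓❓❓❓❓❓❓

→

⬛⬛⬛⬛⬛⬛⬛⬛⬛⬛⬛
⬛⬛⬛⬛⬛⬛⬛⬛⬛⬛⬛
⬛⬛⬛⬛⬛⬛⬛⬛⬛⬛⬛
⬛⬛⬛⬛⬛⬛⬛⬛⬛⬛⬛
⬛⬛⬛⬛⬛⬛⬛⬛⬛⬛⬛
🟩🟫⬜🟦🟫🔴🟫⬛❓❓❓
🟦🟩🟩🟩⬜⬜🟫🟩❓❓❓
🟫🟩🟩🟩🟩🟩🟦🟫❓❓❓
🟫🟦🟩🟩🟫🟫⬜❓❓❓❓
🟩🟫❓❓❓❓❓❓❓❓❓
🟫🟩❓❓❓❓❓❓❓❓❓

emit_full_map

❓❓❓🟩🟦⬜🟩🟩🟫⬜🟦🟫🔴🟫⬛
❓❓❓🟫🟦🟦🟫🟦🟩🟩🟩⬜⬜🟫🟩
❓⬜🟫⬜🟩🟦🟩🟫🟩🟩🟩🟩🟩🟦🟫
❓⬛⬜🟦🟦⬜🟩🟫🟦🟩🟩🟫🟫⬜❓
⬜⬜⬛⬜🟫🟩🟩🟩🟫❓❓❓❓❓❓
⬜🟩⬛🟩🟩🟩🟫🟫🟩❓❓❓❓❓❓
🟩⬜🟫⬛🟩🟩🟩⬜❓❓❓❓❓❓❓
🟫🟫🟩🟩⬜🟩⬜❓❓❓❓❓❓❓❓
🟩⬜🟩⬜🟫🟦⬜❓❓❓❓❓❓❓❓
🟩🟩🟩🟦🟩⬜🟩❓❓❓❓❓❓❓❓
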